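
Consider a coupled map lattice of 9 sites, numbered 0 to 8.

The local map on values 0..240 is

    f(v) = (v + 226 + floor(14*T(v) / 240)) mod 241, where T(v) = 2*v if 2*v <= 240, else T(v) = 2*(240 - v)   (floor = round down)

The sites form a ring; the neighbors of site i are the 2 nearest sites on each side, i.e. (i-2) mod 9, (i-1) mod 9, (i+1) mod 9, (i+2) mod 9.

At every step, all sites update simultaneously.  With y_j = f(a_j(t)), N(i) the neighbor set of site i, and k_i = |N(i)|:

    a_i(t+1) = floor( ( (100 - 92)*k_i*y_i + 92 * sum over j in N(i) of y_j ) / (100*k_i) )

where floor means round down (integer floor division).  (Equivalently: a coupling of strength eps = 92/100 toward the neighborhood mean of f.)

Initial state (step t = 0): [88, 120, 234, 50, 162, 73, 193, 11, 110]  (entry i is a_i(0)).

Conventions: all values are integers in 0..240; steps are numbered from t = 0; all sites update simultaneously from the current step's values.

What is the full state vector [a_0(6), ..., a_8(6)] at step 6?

Simulating step by step:
t=0: [88, 120, 234, 50, 162, 73, 193, 11, 110]
t=1: [163, 112, 109, 132, 129, 147, 145, 120, 151]
t=2: [123, 132, 128, 121, 129, 129, 133, 144, 132]
t=3: [130, 124, 123, 126, 125, 128, 130, 127, 129]
t=4: [123, 124, 123, 123, 124, 124, 125, 126, 125]
t=5: [122, 121, 121, 121, 121, 122, 122, 122, 122]
t=6: [119, 119, 119, 119, 119, 119, 119, 120, 119]

Answer: [119, 119, 119, 119, 119, 119, 119, 120, 119]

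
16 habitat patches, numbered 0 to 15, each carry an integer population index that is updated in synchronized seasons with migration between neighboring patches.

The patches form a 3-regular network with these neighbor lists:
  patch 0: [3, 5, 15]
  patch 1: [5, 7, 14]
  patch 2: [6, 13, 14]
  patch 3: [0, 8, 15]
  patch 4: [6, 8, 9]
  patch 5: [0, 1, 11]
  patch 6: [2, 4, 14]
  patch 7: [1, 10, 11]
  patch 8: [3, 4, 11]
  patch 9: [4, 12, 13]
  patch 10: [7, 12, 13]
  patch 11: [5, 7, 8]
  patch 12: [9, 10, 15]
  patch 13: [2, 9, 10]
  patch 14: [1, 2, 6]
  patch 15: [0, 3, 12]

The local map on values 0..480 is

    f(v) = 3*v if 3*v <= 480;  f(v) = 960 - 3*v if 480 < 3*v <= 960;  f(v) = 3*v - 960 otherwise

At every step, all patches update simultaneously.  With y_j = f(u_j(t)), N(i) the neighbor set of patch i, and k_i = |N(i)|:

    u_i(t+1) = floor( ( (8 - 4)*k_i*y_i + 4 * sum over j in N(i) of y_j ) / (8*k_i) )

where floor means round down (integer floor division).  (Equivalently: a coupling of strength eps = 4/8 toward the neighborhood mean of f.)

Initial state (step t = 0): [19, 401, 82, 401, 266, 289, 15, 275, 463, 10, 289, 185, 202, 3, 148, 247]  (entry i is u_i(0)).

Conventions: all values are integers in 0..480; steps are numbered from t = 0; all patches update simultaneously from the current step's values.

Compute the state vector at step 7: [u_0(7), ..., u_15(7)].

Simulating step by step:
t=0: [19, 401, 82, 401, 266, 289, 15, 275, 463, 10, 289, 185, 202, 3, 148, 247]
t=1: [121, 233, 206, 239, 165, 164, 164, 191, 349, 102, 129, 312, 234, 66, 311, 218]
t=2: [351, 277, 286, 247, 376, 342, 373, 305, 165, 306, 334, 169, 295, 271, 192, 297]
t=3: [105, 147, 166, 214, 195, 145, 188, 126, 372, 86, 65, 322, 63, 104, 257, 99]
t=4: [332, 387, 380, 287, 322, 344, 369, 296, 194, 275, 244, 164, 219, 308, 311, 285]
t=5: [64, 129, 125, 136, 113, 153, 109, 185, 284, 125, 182, 321, 229, 108, 101, 125]
t=6: [303, 388, 346, 316, 304, 326, 333, 336, 179, 343, 374, 163, 330, 356, 333, 333]
t=7: [37, 119, 70, 91, 112, 130, 47, 163, 300, 65, 112, 317, 60, 105, 73, 35]

Answer: [37, 119, 70, 91, 112, 130, 47, 163, 300, 65, 112, 317, 60, 105, 73, 35]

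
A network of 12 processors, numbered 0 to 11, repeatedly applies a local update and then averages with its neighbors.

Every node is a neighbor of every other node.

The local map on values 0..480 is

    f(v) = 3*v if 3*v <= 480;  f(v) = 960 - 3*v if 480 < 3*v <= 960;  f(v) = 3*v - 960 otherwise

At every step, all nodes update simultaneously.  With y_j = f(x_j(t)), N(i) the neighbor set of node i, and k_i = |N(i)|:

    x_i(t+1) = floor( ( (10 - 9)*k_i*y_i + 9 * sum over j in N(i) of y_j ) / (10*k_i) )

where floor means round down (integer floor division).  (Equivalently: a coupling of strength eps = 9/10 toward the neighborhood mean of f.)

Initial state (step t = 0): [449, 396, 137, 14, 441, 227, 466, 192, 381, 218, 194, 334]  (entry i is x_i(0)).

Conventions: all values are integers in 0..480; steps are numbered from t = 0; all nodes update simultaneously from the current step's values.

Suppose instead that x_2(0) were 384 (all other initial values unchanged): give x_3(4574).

Simulating step by step:
t=0: [449, 396, 384, 14, 441, 227, 466, 192, 381, 218, 194, 334]
t=1: [270, 267, 267, 264, 270, 268, 271, 270, 266, 269, 270, 264]
t=2: [155, 156, 156, 156, 155, 156, 155, 155, 156, 155, 155, 156]
t=3: [466, 466, 466, 466, 466, 466, 466, 466, 466, 466, 466, 466]
t=4: [438, 438, 438, 438, 438, 438, 438, 438, 438, 438, 438, 438]
t=5: [354, 354, 354, 354, 354, 354, 354, 354, 354, 354, 354, 354]
t=6: [102, 102, 102, 102, 102, 102, 102, 102, 102, 102, 102, 102]
t=7: [306, 306, 306, 306, 306, 306, 306, 306, 306, 306, 306, 306]
t=8: [42, 42, 42, 42, 42, 42, 42, 42, 42, 42, 42, 42]
t=9: [126, 126, 126, 126, 126, 126, 126, 126, 126, 126, 126, 126]
t=10: [378, 378, 378, 378, 378, 378, 378, 378, 378, 378, 378, 378]
t=11: [174, 174, 174, 174, 174, 174, 174, 174, 174, 174, 174, 174]
t=12: [438, 438, 438, 438, 438, 438, 438, 438, 438, 438, 438, 438]

Answer: x_3(4574) = 102
Key observation: The state at step 4, [438, 438, 438, 438, 438, 438, 438, 438, 438, 438, 438, 438], reappears at step 12: the system is in a cycle of period 8 from step 4 on.  Therefore the state at step 4574 equals the state at step 4 + ((4574 - 4) mod 8) = 6, which is [102, 102, 102, 102, 102, 102, 102, 102, 102, 102, 102, 102].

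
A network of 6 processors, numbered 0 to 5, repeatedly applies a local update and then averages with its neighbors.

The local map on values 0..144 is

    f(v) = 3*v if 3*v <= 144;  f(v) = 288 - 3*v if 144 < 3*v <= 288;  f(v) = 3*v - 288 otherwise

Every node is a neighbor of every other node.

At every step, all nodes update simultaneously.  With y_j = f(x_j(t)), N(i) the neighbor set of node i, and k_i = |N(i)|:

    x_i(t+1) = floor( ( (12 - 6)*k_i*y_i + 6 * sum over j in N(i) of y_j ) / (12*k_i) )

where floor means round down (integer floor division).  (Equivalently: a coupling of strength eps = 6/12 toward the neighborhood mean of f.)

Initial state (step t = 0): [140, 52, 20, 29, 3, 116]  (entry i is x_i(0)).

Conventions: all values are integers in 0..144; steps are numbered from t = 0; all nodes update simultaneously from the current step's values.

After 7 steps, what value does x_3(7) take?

Simulating step by step:
t=0: [140, 52, 20, 29, 3, 116]
t=1: [100, 100, 72, 82, 51, 72]
t=2: [39, 39, 63, 51, 88, 63]
t=3: [105, 105, 98, 113, 68, 98]
t=4: [30, 30, 22, 40, 53, 22]
t=5: [92, 92, 82, 104, 107, 82]
t=6: [21, 21, 33, 26, 29, 33]
t=7: [74, 74, 88, 80, 83, 88]

Answer: x_3(7) = 80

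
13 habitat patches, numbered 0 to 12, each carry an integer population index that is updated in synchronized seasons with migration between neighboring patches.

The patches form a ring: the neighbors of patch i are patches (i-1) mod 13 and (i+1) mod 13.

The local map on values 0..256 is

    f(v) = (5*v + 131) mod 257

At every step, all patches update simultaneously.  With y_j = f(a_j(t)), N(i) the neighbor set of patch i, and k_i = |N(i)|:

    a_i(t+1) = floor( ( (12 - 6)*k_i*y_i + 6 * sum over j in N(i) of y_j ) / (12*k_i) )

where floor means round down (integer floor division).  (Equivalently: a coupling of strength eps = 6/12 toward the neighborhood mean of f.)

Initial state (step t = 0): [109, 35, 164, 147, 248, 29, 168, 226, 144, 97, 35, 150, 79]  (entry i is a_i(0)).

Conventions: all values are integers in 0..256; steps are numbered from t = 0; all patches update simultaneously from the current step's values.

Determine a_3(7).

Answer: a_3(7) = 180

Derivation:
t=0: [109, 35, 164, 147, 248, 29, 168, 226, 144, 97, 35, 150, 79]
t=1: [96, 110, 126, 114, 71, 81, 163, 186, 123, 83, 77, 70, 74]
t=2: [151, 169, 212, 212, 166, 112, 101, 118, 132, 74, 65, 173, 202]
t=3: [137, 172, 173, 169, 180, 166, 157, 139, 122, 176, 216, 190, 141]
t=4: [93, 177, 218, 159, 100, 132, 133, 120, 187, 222, 164, 88, 57]
t=5: [142, 191, 196, 155, 102, 45, 71, 124, 126, 161, 157, 113, 114]
t=6: [96, 67, 89, 120, 122, 138, 198, 237, 224, 180, 159, 174, 156]
t=7: [135, 144, 137, 180, 180, 105, 66, 94, 120, 96, 135, 188, 151]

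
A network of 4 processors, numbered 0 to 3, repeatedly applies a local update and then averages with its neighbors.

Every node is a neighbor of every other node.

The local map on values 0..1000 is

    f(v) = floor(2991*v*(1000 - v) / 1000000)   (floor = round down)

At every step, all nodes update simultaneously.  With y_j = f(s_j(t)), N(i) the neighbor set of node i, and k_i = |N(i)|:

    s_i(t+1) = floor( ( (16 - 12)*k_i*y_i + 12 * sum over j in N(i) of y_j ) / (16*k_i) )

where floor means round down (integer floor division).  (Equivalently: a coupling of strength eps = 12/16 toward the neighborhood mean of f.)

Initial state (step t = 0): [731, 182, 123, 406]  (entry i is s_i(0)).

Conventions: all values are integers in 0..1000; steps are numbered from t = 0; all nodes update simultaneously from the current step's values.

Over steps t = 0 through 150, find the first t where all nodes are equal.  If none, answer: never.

Answer: 1
Key observation: Synchronization is absorbing here: once all nodes are equal they stay equal, and step 1 is the first all-equal step.

Derivation:
t=0: [731, 182, 123, 406]  (not all equal)
t=1: [519, 519, 519, 519]  (all equal)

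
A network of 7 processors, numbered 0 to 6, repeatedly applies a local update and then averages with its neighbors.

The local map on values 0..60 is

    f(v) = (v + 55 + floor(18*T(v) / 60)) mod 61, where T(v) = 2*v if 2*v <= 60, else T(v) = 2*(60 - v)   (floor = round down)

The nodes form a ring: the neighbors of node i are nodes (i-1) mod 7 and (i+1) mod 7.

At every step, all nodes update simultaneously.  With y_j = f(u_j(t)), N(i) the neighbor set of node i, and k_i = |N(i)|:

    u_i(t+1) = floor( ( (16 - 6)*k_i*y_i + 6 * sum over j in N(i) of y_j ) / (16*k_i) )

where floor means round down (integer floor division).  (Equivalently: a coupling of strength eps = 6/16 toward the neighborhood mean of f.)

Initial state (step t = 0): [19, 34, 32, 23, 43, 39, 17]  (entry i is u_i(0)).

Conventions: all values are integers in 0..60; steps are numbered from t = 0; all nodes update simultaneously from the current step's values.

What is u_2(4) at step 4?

Simulating step by step:
t=0: [19, 34, 32, 23, 43, 39, 17]
t=1: [27, 39, 39, 35, 43, 40, 26]
t=2: [38, 43, 44, 44, 46, 44, 37]
t=3: [45, 46, 47, 47, 47, 46, 44]
t=4: [47, 48, 48, 48, 48, 47, 47]

Answer: u_2(4) = 48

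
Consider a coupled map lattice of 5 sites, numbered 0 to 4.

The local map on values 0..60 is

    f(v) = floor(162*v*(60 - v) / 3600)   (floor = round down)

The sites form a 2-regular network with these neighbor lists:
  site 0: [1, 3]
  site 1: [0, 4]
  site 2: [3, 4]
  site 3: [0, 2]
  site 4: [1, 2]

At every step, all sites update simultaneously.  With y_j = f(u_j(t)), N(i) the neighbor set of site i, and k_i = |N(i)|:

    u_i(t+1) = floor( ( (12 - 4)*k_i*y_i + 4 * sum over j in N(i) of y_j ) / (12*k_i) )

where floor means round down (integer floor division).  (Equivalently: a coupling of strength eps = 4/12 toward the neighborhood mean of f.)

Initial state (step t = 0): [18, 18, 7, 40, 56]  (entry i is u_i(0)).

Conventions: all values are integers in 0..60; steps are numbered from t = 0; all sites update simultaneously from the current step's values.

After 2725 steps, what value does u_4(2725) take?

Simulating step by step:
t=0: [18, 18, 7, 40, 56]
t=1: [34, 30, 18, 32, 15]
t=2: [39, 38, 34, 38, 32]
t=3: [36, 37, 38, 37, 39]
t=4: [38, 37, 37, 37, 36]
t=5: [37, 37, 38, 37, 38]
t=6: [38, 37, 37, 37, 37]
t=7: [37, 37, 38, 37, 38]

Answer: u_4(2725) = 38
Key observation: The state at step 5, [37, 37, 38, 37, 38], reappears at step 7: the system is in a cycle of period 2 from step 5 on.  Therefore the state at step 2725 equals the state at step 5 + ((2725 - 5) mod 2) = 5, which is [37, 37, 38, 37, 38].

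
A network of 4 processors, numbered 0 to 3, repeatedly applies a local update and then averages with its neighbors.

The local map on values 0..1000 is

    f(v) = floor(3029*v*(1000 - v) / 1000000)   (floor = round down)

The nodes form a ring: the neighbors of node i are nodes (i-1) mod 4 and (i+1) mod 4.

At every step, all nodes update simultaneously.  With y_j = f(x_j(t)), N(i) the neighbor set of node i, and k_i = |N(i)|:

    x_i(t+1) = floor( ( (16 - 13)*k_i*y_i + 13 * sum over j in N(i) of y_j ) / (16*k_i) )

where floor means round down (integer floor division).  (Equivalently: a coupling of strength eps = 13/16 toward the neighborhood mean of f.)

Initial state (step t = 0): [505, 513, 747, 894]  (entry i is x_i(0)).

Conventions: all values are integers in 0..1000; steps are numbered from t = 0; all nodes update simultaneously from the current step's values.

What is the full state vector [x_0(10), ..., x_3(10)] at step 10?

Answer: [720, 720, 720, 720]

Derivation:
t=0: [505, 513, 747, 894]
t=1: [565, 681, 530, 593]
t=2: [703, 731, 705, 745]
t=3: [593, 623, 593, 620]
t=4: [715, 727, 715, 727]
t=5: [604, 614, 604, 614]
t=6: [718, 722, 718, 722]
t=7: [608, 611, 608, 611]
t=8: [719, 720, 719, 720]
t=9: [610, 610, 610, 610]
t=10: [720, 720, 720, 720]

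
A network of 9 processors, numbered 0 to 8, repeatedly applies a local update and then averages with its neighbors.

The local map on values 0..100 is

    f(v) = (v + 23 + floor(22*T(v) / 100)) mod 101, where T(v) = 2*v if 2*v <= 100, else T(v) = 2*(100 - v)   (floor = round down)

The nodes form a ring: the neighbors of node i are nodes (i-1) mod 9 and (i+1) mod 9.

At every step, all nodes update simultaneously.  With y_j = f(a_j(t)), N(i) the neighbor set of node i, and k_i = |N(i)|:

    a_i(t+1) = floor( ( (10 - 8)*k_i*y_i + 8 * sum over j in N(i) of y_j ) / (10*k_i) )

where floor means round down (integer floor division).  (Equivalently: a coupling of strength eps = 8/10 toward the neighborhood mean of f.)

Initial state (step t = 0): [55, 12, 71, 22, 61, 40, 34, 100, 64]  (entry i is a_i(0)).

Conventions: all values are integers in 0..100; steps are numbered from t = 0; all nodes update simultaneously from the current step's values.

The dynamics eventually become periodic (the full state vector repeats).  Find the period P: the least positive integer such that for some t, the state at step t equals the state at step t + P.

Answer: 3
Key observation: The state at step 44, [95, 95, 95, 95, 95, 95, 95, 95, 95], reappears at step 47 — and no state repeats earlier — so the cycle the system enters has period 3.

Derivation:
t=0: [55, 12, 71, 22, 61, 40, 34, 100, 64]
t=1: [35, 48, 38, 12, 53, 44, 55, 33, 47]
t=2: [87, 78, 68, 77, 69, 94, 81, 88, 75]
t=3: [9, 9, 8, 5, 11, 9, 15, 10, 13]
t=4: [37, 34, 32, 34, 33, 39, 37, 41, 37]
t=5: [74, 72, 70, 69, 74, 74, 79, 77, 78]
t=6: [7, 6, 5, 5, 5, 8, 8, 9, 8]
t=7: [32, 31, 30, 30, 31, 32, 34, 34, 34]
t=8: [69, 67, 66, 66, 67, 69, 70, 71, 70]
t=9: [4, 3, 2, 2, 3, 4, 4, 5, 4]
t=10: [27, 26, 25, 25, 26, 27, 28, 28, 28]
t=11: [61, 60, 59, 59, 60, 61, 62, 63, 62]
t=12: [40, 60, 100, 100, 60, 40, 0, 0, 0]
t=13: [65, 60, 53, 53, 60, 65, 45, 23, 45]
t=14: [75, 59, 97, 97, 59, 75, 40, 80, 40]
t=15: [73, 31, 52, 52, 31, 73, 23, 66, 23]
t=16: [50, 54, 84, 84, 54, 50, 14, 45, 14]
t=17: [75, 62, 46, 46, 62, 75, 81, 51, 81]
t=18: [6, 38, 53, 53, 38, 6, 43, 27, 43]
t=19: [70, 66, 88, 88, 66, 70, 53, 79, 53]
t=20: [40, 8, 9, 9, 8, 40, 25, 78, 25]
t=21: [53, 52, 34, 34, 52, 53, 47, 49, 47]
t=22: [93, 86, 81, 81, 86, 93, 93, 90, 93]
t=23: [16, 14, 12, 12, 14, 16, 17, 17, 17]
t=24: [45, 43, 41, 41, 43, 45, 46, 47, 46]
t=25: [86, 84, 82, 82, 84, 86, 88, 89, 88]
t=26: [14, 12, 11, 11, 12, 14, 14, 15, 14]
t=27: [41, 40, 38, 38, 40, 41, 43, 43, 43]
t=28: [82, 79, 78, 78, 79, 82, 83, 84, 83]
t=29: [11, 10, 9, 9, 10, 11, 12, 12, 12]
t=30: [38, 36, 35, 35, 36, 38, 39, 40, 39]
t=31: [76, 74, 73, 73, 74, 76, 78, 79, 78]
t=32: [8, 7, 6, 6, 7, 8, 9, 9, 9]
t=33: [34, 32, 31, 31, 32, 34, 34, 35, 34]
t=34: [70, 69, 67, 67, 69, 70, 71, 71, 71]
t=35: [4, 4, 3, 3, 4, 4, 5, 5, 5]
t=36: [28, 27, 27, 27, 27, 28, 29, 30, 29]
t=37: [62, 61, 61, 61, 61, 62, 64, 64, 64]
t=38: [0, 0, 0, 0, 0, 0, 0, 1, 0]
t=39: [23, 23, 23, 23, 23, 23, 23, 23, 23]
t=40: [56, 56, 56, 56, 56, 56, 56, 56, 56]
t=41: [98, 98, 98, 98, 98, 98, 98, 98, 98]
t=42: [20, 20, 20, 20, 20, 20, 20, 20, 20]
t=43: [51, 51, 51, 51, 51, 51, 51, 51, 51]
t=44: [95, 95, 95, 95, 95, 95, 95, 95, 95]
t=45: [19, 19, 19, 19, 19, 19, 19, 19, 19]
t=46: [50, 50, 50, 50, 50, 50, 50, 50, 50]
t=47: [95, 95, 95, 95, 95, 95, 95, 95, 95]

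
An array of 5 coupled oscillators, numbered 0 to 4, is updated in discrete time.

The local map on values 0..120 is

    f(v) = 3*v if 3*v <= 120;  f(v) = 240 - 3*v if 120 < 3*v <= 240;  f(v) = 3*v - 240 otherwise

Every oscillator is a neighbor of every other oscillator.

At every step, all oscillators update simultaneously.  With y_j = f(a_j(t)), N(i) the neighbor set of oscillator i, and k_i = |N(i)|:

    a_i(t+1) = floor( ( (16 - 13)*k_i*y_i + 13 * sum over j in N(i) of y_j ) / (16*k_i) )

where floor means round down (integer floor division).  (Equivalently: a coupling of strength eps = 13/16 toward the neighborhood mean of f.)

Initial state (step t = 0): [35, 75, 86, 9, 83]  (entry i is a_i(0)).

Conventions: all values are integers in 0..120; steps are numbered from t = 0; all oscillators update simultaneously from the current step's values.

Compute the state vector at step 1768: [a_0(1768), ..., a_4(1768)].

Answer: [33, 33, 33, 33, 33]
Key observation: The state at step 3, [69, 69, 69, 69, 69], reappears at step 7: the system is in a cycle of period 4 from step 3 on.  Therefore the state at step 1768 equals the state at step 3 + ((1768 - 3) mod 4) = 4, which is [33, 33, 33, 33, 33].

Derivation:
t=0: [35, 75, 86, 9, 83]
t=1: [33, 35, 35, 34, 35]
t=2: [103, 103, 103, 103, 103]
t=3: [69, 69, 69, 69, 69]
t=4: [33, 33, 33, 33, 33]
t=5: [99, 99, 99, 99, 99]
t=6: [57, 57, 57, 57, 57]
t=7: [69, 69, 69, 69, 69]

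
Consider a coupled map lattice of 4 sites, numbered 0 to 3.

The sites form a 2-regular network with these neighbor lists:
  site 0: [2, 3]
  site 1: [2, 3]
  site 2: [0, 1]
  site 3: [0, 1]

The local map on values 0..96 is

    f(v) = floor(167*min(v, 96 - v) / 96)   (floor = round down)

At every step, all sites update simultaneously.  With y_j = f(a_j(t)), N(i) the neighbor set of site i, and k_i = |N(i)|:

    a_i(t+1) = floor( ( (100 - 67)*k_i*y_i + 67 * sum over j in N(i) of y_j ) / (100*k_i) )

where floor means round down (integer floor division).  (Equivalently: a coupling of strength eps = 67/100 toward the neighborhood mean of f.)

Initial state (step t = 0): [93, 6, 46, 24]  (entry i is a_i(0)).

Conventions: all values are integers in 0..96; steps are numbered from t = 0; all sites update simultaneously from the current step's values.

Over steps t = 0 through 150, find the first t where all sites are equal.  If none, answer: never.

Answer: never
Key observation: The state at step 7 reappears at step 13 — the system is in a cycle of period 6 from step 7 on.  No step 0..13 is synchronized, and the cycle repeats forever, so no step up to 150 (or ever) has all sites equal.

Derivation:
t=0: [93, 6, 46, 24]  (not all equal)
t=1: [42, 43, 31, 18]  (not all equal)
t=2: [52, 52, 66, 59]  (not all equal)
t=3: [63, 63, 68, 72]  (not all equal)
t=4: [48, 48, 54, 51]  (not all equal)
t=5: [77, 77, 79, 81]  (not all equal)
t=6: [29, 29, 31, 30]  (not all equal)
t=7: [51, 51, 50, 50]  (not all equal)
t=8: [79, 79, 78, 78]  (not all equal)
t=9: [30, 30, 29, 29]  (not all equal)
t=10: [50, 50, 51, 51]  (not all equal)
t=11: [78, 78, 79, 79]  (not all equal)
t=12: [29, 29, 30, 30]  (not all equal)
t=13: [51, 51, 50, 50]  (not all equal)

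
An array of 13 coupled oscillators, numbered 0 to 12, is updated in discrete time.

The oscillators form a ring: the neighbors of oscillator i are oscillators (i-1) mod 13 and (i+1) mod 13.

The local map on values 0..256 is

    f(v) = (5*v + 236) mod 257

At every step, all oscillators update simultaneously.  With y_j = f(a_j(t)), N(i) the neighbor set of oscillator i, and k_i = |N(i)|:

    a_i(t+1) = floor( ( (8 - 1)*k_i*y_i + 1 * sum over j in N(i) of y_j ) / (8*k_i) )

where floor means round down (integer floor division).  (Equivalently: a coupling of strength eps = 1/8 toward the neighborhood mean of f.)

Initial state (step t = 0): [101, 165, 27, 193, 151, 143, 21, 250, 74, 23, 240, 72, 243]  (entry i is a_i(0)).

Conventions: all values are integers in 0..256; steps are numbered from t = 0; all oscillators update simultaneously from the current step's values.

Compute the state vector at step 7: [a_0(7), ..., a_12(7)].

Simulating step by step:
t=0: [101, 165, 27, 193, 151, 143, 21, 250, 74, 23, 240, 72, 243]
t=1: [211, 50, 112, 172, 214, 176, 97, 186, 98, 97, 143, 91, 164]
t=2: [21, 202, 40, 62, 28, 91, 195, 146, 207, 205, 181, 167, 35]
t=3: [96, 207, 172, 46, 117, 173, 183, 197, 239, 226, 116, 54, 142]
t=4: [202, 229, 87, 190, 61, 74, 124, 185, 144, 82, 60, 231, 181]
t=5: [203, 107, 153, 149, 39, 87, 88, 133, 178, 128, 34, 101, 119]
t=6: [198, 28, 214, 209, 175, 158, 159, 130, 100, 107, 151, 211, 80]
t=7: [188, 117, 41, 227, 104, 228, 25, 114, 201, 27, 192, 26, 119]

Answer: [188, 117, 41, 227, 104, 228, 25, 114, 201, 27, 192, 26, 119]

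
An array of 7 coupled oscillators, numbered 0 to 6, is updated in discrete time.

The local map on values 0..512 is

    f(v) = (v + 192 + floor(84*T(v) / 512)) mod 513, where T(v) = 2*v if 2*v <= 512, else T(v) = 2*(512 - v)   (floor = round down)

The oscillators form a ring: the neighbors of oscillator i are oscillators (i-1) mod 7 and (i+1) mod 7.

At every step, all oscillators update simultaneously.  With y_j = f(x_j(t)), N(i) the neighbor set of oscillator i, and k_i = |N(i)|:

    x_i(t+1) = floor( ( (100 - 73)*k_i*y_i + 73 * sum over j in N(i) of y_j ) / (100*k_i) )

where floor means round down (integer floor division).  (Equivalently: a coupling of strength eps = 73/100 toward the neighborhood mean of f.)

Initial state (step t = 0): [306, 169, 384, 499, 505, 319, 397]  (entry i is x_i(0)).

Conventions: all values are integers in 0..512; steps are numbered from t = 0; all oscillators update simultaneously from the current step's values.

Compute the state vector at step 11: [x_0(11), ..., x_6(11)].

Answer: [319, 394, 355, 378, 429, 354, 373]

Derivation:
t=0: [306, 169, 384, 499, 505, 319, 397]
t=1: [207, 169, 246, 155, 138, 125, 71]
t=2: [382, 284, 298, 245, 376, 337, 377]
t=3: [77, 64, 27, 54, 54, 92, 91]
t=4: [294, 264, 258, 249, 281, 294, 306]
t=5: [39, 29, 17, 22, 28, 43, 46]
t=6: [241, 228, 222, 221, 233, 243, 247]
t=7: [321, 497, 488, 491, 312, 185, 189]
t=8: [244, 134, 176, 131, 238, 300, 301]
t=9: [153, 255, 382, 439, 287, 216, 31]
t=10: [197, 186, 85, 89, 236, 228, 381]
t=11: [319, 394, 355, 378, 429, 354, 373]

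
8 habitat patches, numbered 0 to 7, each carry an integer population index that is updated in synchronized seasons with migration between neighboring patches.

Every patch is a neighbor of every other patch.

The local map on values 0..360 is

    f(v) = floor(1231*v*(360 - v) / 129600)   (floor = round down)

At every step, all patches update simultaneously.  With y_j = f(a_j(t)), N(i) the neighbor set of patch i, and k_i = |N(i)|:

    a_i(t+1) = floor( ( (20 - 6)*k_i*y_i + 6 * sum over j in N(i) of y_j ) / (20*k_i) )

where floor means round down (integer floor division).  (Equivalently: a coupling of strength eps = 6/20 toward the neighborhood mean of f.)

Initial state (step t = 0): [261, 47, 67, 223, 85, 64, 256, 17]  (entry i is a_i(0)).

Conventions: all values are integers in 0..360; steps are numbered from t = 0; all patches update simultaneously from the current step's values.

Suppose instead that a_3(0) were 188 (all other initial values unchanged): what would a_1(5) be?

Answer: a_1(5) = 168
Key observation: This trace re-runs the system from the modified initial state.

Derivation:
t=0: [261, 47, 67, 188, 85, 64, 256, 17]
t=1: [228, 159, 190, 269, 213, 185, 233, 104]
t=2: [284, 296, 298, 249, 292, 298, 281, 262]
t=3: [204, 187, 185, 242, 193, 185, 208, 229]
t=4: [300, 303, 303, 280, 303, 303, 299, 288]
t=5: [172, 168, 168, 199, 168, 168, 173, 189]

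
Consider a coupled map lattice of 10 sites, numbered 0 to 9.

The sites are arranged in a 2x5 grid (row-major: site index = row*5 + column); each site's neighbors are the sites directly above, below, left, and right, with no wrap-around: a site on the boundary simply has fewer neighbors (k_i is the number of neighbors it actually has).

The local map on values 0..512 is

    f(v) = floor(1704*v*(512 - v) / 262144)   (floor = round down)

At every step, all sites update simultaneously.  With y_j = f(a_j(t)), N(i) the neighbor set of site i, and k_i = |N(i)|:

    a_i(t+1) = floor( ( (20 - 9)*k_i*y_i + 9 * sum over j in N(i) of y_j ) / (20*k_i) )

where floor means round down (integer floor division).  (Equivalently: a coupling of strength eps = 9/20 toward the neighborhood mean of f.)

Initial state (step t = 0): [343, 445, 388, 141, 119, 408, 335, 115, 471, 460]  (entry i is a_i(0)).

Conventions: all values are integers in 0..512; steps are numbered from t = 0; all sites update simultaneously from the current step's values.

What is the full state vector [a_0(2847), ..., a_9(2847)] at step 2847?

Simulating step by step:
t=0: [343, 445, 388, 141, 119, 408, 335, 115, 471, 460]
t=1: [312, 267, 295, 298, 278, 322, 326, 286, 187, 181]
t=2: [407, 416, 417, 412, 412, 398, 403, 411, 400, 397]
t=3: [276, 265, 260, 269, 273, 288, 280, 272, 284, 288]
t=4: [422, 424, 424, 423, 422, 420, 422, 423, 421, 420]
t=5: [246, 243, 242, 244, 246, 248, 245, 244, 247, 249]
t=6: [424, 424, 424, 424, 425, 425, 424, 424, 425, 425]
t=7: [241, 242, 242, 241, 240, 240, 241, 241, 240, 240]
t=8: [424, 424, 424, 424, 424, 424, 424, 424, 424, 424]
t=9: [242, 242, 242, 242, 242, 242, 242, 242, 242, 242]
t=10: [424, 424, 424, 424, 424, 424, 424, 424, 424, 424]

Answer: [242, 242, 242, 242, 242, 242, 242, 242, 242, 242]
Key observation: The state at step 8, [424, 424, 424, 424, 424, 424, 424, 424, 424, 424], reappears at step 10: the system is in a cycle of period 2 from step 8 on.  Therefore the state at step 2847 equals the state at step 8 + ((2847 - 8) mod 2) = 9, which is [242, 242, 242, 242, 242, 242, 242, 242, 242, 242].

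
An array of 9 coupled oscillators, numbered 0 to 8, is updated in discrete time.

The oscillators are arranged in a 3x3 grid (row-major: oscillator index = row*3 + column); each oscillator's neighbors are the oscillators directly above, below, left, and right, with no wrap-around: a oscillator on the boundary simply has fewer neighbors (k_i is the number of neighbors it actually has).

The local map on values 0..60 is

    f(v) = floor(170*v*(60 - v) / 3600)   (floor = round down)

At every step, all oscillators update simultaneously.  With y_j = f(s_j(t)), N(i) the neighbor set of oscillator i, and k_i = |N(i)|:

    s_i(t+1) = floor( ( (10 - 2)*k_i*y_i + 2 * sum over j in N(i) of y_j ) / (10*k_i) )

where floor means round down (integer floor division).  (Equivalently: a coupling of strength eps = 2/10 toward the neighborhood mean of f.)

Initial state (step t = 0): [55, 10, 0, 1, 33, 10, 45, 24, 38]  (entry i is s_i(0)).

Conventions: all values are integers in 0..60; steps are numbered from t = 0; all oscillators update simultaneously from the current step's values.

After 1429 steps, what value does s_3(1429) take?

Simulating step by step:
t=0: [55, 10, 0, 1, 33, 10, 45, 24, 38]
t=1: [12, 22, 4, 7, 38, 23, 29, 39, 37]
t=2: [27, 36, 15, 20, 37, 37, 39, 38, 39]
t=3: [41, 39, 32, 37, 39, 39, 38, 38, 38]
t=4: [36, 38, 41, 39, 38, 38, 39, 38, 38]
t=5: [39, 38, 36, 38, 38, 38, 38, 38, 39]
t=6: [38, 39, 39, 38, 39, 39, 39, 38, 38]
t=7: [38, 38, 38, 38, 38, 38, 38, 38, 38]
t=8: [39, 39, 39, 39, 39, 39, 39, 39, 39]
t=9: [38, 38, 38, 38, 38, 38, 38, 38, 38]

Answer: s_3(1429) = 38
Key observation: The state at step 7, [38, 38, 38, 38, 38, 38, 38, 38, 38], reappears at step 9: the system is in a cycle of period 2 from step 7 on.  Therefore the state at step 1429 equals the state at step 7 + ((1429 - 7) mod 2) = 7, which is [38, 38, 38, 38, 38, 38, 38, 38, 38].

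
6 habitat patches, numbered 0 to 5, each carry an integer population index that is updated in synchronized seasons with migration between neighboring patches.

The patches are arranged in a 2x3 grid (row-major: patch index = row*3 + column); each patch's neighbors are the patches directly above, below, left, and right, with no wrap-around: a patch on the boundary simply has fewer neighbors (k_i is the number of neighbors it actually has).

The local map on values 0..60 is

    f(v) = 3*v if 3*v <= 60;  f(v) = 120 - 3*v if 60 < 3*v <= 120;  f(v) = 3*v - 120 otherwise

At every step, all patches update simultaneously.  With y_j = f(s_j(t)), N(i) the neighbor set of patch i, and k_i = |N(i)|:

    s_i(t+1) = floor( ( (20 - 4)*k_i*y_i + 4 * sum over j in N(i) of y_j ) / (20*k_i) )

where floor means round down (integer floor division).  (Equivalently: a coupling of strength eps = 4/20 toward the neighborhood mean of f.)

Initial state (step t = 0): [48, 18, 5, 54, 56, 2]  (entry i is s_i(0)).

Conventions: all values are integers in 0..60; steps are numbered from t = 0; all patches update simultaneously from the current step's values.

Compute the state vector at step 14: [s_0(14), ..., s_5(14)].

Answer: [24, 26, 25, 28, 23, 12]

Derivation:
t=0: [48, 18, 5, 54, 56, 2]
t=1: [28, 49, 18, 40, 45, 11]
t=2: [31, 28, 49, 5, 16, 33]
t=3: [26, 35, 27, 19, 43, 24]
t=4: [40, 18, 37, 50, 15, 43]
t=5: [8, 46, 13, 28, 42, 12]
t=6: [24, 19, 36, 31, 10, 33]
t=7: [46, 51, 17, 29, 31, 21]
t=8: [21, 32, 49, 30, 29, 53]
t=9: [51, 27, 27, 33, 32, 37]
t=10: [32, 37, 36, 22, 23, 13]
t=11: [25, 13, 14, 50, 47, 37]
t=12: [42, 38, 38, 30, 22, 13]
t=13: [8, 9, 9, 30, 48, 37]
t=14: [24, 26, 25, 28, 23, 12]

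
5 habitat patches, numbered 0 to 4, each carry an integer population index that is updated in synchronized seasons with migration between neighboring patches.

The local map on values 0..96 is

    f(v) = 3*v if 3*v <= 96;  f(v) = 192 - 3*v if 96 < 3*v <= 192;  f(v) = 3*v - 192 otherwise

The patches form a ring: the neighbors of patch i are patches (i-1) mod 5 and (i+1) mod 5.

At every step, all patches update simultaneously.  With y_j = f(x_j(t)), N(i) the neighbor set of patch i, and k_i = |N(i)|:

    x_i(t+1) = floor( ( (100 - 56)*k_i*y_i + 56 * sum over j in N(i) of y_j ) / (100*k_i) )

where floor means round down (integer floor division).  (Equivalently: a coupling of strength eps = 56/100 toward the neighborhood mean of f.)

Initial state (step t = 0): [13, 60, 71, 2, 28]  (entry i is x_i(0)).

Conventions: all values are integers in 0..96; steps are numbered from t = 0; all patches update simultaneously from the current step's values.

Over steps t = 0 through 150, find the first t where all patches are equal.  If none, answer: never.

Answer: 25
Key observation: Synchronization is absorbing here: once all patches are equal they stay equal, and step 25 is the first all-equal step.

Derivation:
t=0: [13, 60, 71, 2, 28]  (not all equal)
t=1: [44, 22, 14, 32, 49]  (not all equal)
t=2: [57, 57, 63, 66, 63]  (not all equal)
t=3: [15, 15, 8, 4, 8]  (not all equal)
t=4: [39, 39, 26, 18, 26]  (not all equal)
t=5: [75, 75, 70, 67, 70]  (not all equal)
t=6: [28, 28, 19, 14, 19]  (not all equal)
t=7: [76, 76, 60, 50, 60]  (not all equal)
t=8: [29, 29, 27, 25, 27]  (not all equal)
t=9: [85, 85, 81, 78, 81]  (not all equal)
t=10: [59, 59, 51, 47, 51]  (not all equal)
t=11: [21, 21, 35, 44, 35]  (not all equal)
t=12: [69, 69, 72, 75, 72]  (not all equal)
t=13: [17, 17, 24, 27, 24]  (not all equal)
t=14: [56, 56, 68, 75, 68]  (not all equal)
t=15: [20, 20, 21, 21, 21]  (not all equal)
t=16: [60, 60, 62, 63, 62]  (not all equal)
t=17: [10, 10, 6, 4, 6]  (not all equal)
t=18: [26, 26, 19, 15, 19]  (not all equal)
t=19: [72, 72, 59, 51, 59]  (not all equal)
t=20: [21, 21, 24, 25, 24]  (not all equal)
t=21: [65, 65, 70, 73, 70]  (not all equal)
t=22: [7, 7, 16, 21, 16]  (not all equal)
t=23: [28, 28, 44, 54, 44]  (not all equal)
t=24: [77, 77, 58, 46, 58]  (not all equal)
t=25: [33, 33, 33, 33, 33]  (all equal)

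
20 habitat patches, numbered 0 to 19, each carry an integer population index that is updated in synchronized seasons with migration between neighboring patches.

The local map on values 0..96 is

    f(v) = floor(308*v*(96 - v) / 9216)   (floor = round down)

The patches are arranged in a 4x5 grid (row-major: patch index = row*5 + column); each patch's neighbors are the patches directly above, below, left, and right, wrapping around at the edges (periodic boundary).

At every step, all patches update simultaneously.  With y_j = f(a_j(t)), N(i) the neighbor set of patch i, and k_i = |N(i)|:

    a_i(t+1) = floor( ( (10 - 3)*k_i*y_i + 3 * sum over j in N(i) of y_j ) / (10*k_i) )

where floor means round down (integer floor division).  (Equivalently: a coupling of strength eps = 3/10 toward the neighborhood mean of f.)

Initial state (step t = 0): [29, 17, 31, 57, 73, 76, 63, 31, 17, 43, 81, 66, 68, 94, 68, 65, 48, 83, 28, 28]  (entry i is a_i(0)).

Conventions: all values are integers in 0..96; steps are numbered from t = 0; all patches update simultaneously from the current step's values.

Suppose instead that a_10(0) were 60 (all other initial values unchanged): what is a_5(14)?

Answer: a_5(14) = 74
Key observation: This trace re-runs the system from the modified initial state.

Derivation:
t=0: [29, 17, 31, 57, 73, 76, 63, 31, 17, 43, 60, 66, 68, 94, 68, 65, 48, 83, 28, 28]
t=1: [61, 51, 63, 69, 59, 56, 65, 65, 47, 69, 68, 67, 57, 21, 60, 67, 69, 45, 57, 62]
t=2: [71, 73, 69, 65, 70, 71, 67, 68, 71, 65, 64, 64, 71, 58, 68, 64, 64, 74, 71, 70]
t=3: [59, 58, 61, 64, 60, 60, 63, 62, 61, 64, 66, 67, 60, 69, 64, 66, 66, 56, 60, 60]
t=4: [71, 71, 71, 69, 71, 71, 69, 70, 69, 68, 66, 65, 70, 64, 67, 66, 66, 72, 71, 71]
t=5: [59, 59, 59, 61, 59, 60, 61, 60, 62, 62, 65, 65, 60, 65, 64, 64, 64, 58, 59, 59]
t=6: [71, 71, 72, 71, 71, 71, 70, 71, 70, 70, 67, 67, 71, 68, 68, 68, 68, 72, 71, 71]
t=7: [59, 59, 57, 58, 59, 59, 60, 59, 60, 60, 63, 63, 59, 62, 62, 62, 62, 57, 59, 59]
t=8: [71, 72, 73, 72, 72, 71, 71, 72, 71, 71, 69, 69, 71, 70, 70, 70, 70, 73, 72, 71]
t=9: [58, 57, 56, 57, 57, 59, 58, 57, 58, 58, 61, 61, 58, 59, 60, 60, 59, 56, 57, 58]
t=10: [73, 73, 74, 73, 73, 72, 72, 73, 73, 72, 71, 71, 72, 72, 72, 72, 72, 73, 73, 73]
t=11: [56, 56, 54, 55, 56, 57, 57, 56, 56, 56, 58, 58, 57, 56, 57, 57, 57, 56, 56, 56]
t=12: [74, 74, 74, 74, 74, 73, 73, 74, 74, 74, 73, 73, 73, 74, 73, 73, 73, 74, 74, 74]
t=13: [54, 54, 54, 54, 54, 55, 55, 54, 54, 54, 56, 56, 55, 54, 55, 55, 55, 54, 54, 54]
t=14: [75, 75, 75, 75, 75, 74, 74, 75, 75, 75, 74, 74, 74, 75, 74, 74, 74, 75, 75, 75]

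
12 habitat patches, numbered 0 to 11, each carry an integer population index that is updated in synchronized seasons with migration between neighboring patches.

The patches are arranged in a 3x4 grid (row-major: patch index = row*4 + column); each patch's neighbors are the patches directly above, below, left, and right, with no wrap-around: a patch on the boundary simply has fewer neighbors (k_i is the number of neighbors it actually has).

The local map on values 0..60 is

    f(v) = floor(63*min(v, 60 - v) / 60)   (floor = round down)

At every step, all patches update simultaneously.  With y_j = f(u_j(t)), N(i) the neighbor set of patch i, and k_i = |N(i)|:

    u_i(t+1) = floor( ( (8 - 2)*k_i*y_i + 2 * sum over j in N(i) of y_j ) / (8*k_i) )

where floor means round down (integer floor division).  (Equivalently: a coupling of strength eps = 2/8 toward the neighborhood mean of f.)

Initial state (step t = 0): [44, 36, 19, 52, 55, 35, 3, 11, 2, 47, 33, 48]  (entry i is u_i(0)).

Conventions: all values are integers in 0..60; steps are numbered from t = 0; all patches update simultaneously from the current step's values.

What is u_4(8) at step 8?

Answer: u_4(8) = 10

Derivation:
t=0: [44, 36, 19, 52, 55, 35, 3, 11, 2, 47, 33, 48]
t=1: [15, 23, 17, 9, 7, 22, 7, 10, 3, 14, 23, 13]
t=2: [15, 22, 16, 10, 8, 20, 9, 9, 4, 14, 20, 14]
t=3: [15, 21, 15, 10, 9, 19, 10, 9, 5, 14, 18, 14]
t=4: [15, 20, 14, 10, 10, 17, 11, 9, 6, 14, 16, 13]
t=5: [15, 19, 14, 10, 10, 16, 11, 9, 7, 13, 15, 12]
t=6: [14, 18, 13, 10, 10, 15, 11, 9, 8, 12, 14, 12]
t=7: [14, 17, 13, 10, 10, 14, 11, 9, 8, 12, 13, 11]
t=8: [13, 16, 12, 10, 10, 13, 11, 9, 8, 11, 12, 11]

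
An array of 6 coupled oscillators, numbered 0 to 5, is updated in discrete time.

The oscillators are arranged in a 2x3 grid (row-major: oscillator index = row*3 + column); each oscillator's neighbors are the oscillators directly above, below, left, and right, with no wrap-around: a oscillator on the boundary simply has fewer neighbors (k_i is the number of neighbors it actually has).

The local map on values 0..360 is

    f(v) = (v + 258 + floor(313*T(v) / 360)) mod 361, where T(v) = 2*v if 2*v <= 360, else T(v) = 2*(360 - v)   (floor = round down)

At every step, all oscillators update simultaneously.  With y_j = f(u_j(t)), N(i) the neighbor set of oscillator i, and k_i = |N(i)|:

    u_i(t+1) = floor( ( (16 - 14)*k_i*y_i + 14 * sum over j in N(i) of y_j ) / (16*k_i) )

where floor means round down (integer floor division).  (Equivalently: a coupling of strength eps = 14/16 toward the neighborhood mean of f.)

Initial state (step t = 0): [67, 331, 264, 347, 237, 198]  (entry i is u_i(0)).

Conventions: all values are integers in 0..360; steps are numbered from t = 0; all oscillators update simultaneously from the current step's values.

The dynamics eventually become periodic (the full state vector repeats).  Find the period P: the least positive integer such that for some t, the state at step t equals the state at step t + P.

Simulating step by step:
t=0: [67, 331, 264, 347, 237, 198]
t=1: [248, 254, 169, 220, 206, 296]
t=2: [346, 248, 324, 197, 292, 199]
t=3: [188, 292, 189, 253, 146, 259]
t=4: [284, 137, 281, 181, 321, 180]
t=5: [170, 300, 171, 265, 131, 266]
t=6: [274, 113, 274, 152, 310, 154]
t=7: [267, 297, 269, 307, 280, 307]
t=8: [302, 319, 302, 317, 300, 317]
t=9: [288, 298, 288, 298, 289, 298]
t=10: [303, 308, 303, 308, 302, 308]
t=11: [295, 298, 295, 298, 295, 298]
t=12: [302, 304, 302, 304, 302, 304]
t=13: [298, 298, 298, 298, 298, 298]
t=14: [302, 302, 302, 302, 302, 302]
t=15: [299, 299, 299, 299, 299, 299]
t=16: [302, 302, 302, 302, 302, 302]

Answer: 2
Key observation: The state at step 14, [302, 302, 302, 302, 302, 302], reappears at step 16 — and no state repeats earlier — so the cycle the system enters has period 2.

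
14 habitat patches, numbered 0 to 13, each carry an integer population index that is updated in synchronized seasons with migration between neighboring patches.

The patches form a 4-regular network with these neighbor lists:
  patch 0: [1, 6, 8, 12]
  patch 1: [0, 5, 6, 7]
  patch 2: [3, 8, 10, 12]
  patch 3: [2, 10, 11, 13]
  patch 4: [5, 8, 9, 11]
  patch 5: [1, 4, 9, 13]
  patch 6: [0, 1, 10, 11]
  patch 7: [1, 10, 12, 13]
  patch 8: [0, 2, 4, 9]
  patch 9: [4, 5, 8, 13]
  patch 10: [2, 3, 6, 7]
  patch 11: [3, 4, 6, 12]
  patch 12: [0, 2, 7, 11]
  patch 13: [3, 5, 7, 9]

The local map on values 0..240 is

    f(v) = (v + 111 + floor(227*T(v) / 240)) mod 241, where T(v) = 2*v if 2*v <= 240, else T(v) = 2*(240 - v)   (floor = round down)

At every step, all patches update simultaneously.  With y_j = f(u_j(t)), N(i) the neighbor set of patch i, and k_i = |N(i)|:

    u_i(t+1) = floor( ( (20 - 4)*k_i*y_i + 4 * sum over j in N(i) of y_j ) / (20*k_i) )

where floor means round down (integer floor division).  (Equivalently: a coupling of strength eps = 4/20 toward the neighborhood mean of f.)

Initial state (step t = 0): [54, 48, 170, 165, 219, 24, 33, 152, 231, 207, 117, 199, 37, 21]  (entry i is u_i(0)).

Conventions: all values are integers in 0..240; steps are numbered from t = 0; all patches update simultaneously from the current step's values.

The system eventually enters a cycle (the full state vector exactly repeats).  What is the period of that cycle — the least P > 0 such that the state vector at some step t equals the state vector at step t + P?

Answer: 2
Key observation: The state at step 18, [170, 170, 170, 170, 171, 171, 170, 170, 171, 171, 170, 170, 170, 171], reappears at step 20 — and no state repeats earlier — so the cycle the system enters has period 2.

Derivation:
t=0: [54, 48, 170, 165, 219, 24, 33, 152, 231, 207, 117, 199, 37, 21]
t=1: [48, 36, 173, 175, 131, 166, 184, 180, 117, 141, 203, 153, 200, 170]
t=2: [42, 197, 168, 167, 204, 179, 154, 164, 195, 196, 146, 183, 142, 172]
t=3: [219, 156, 174, 174, 144, 161, 185, 177, 154, 150, 190, 163, 194, 169]
t=4: [136, 178, 167, 168, 192, 181, 159, 165, 182, 188, 156, 176, 152, 173]
t=5: [196, 168, 175, 173, 153, 161, 181, 176, 163, 157, 182, 168, 186, 168]
t=6: [152, 172, 166, 169, 185, 179, 162, 166, 176, 183, 162, 173, 159, 174]
t=7: [185, 171, 175, 172, 160, 164, 178, 174, 167, 160, 178, 169, 180, 168]
t=8: [160, 170, 167, 169, 180, 176, 165, 168, 174, 180, 165, 172, 163, 174]
t=9: [179, 172, 174, 172, 163, 166, 175, 173, 168, 163, 175, 170, 177, 168]
t=10: [165, 169, 168, 170, 177, 175, 167, 169, 173, 177, 167, 171, 166, 173]
t=11: [175, 172, 173, 172, 166, 167, 174, 173, 169, 166, 174, 171, 174, 169]
t=12: [167, 169, 169, 170, 174, 174, 168, 169, 172, 174, 168, 170, 168, 172]
t=13: [174, 172, 172, 172, 168, 168, 173, 172, 170, 168, 173, 172, 173, 170]
t=14: [168, 170, 170, 170, 173, 173, 169, 170, 171, 173, 169, 170, 169, 172]
t=15: [173, 172, 172, 171, 169, 169, 172, 172, 171, 169, 172, 171, 172, 170]
t=16: [169, 170, 170, 170, 172, 172, 170, 170, 171, 172, 170, 171, 170, 171]
t=17: [172, 171, 171, 171, 170, 170, 172, 171, 171, 170, 172, 171, 172, 171]
t=18: [170, 170, 170, 170, 171, 171, 170, 170, 171, 171, 170, 170, 170, 171]
t=19: [171, 171, 171, 171, 171, 171, 172, 171, 171, 171, 172, 171, 172, 171]
t=20: [170, 170, 170, 170, 171, 171, 170, 170, 171, 171, 170, 170, 170, 171]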